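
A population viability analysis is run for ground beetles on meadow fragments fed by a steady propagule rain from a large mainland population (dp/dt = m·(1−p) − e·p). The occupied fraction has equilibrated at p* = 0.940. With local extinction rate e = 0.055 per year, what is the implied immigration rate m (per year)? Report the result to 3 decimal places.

At equilibrium m(1−p*) = e·p*, so m = e·p*/(1−p*).
m = 0.055 × 0.940 / 0.0600 = 0.0517/0.0600 = 0.8617.

0.862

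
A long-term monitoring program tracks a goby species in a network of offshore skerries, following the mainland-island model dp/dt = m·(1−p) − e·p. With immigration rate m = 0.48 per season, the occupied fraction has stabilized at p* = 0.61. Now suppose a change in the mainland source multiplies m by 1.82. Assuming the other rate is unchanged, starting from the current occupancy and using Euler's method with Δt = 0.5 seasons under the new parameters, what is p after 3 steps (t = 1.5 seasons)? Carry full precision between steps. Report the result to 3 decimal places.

Balance m(1−p*) = e·p* gives e = m(1−p*)/p* = 0.48×0.39000/0.61000 = 0.30689.
Starting from p₀ = 0.61000; update p ← p + (dp/dt)·Δt with the new parameters.
t = 0.5: p = 0.61000 + (+0.07675) = 0.68675
t = 1: p = 0.68675 + (+0.03145) = 0.71820
t = 1.5: p = 0.71820 + (+0.01289) = 0.73109

0.731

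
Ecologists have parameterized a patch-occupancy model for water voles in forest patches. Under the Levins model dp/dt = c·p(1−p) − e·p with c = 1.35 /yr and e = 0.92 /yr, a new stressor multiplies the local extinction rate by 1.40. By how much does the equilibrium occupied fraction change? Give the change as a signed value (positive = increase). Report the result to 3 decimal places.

-0.273

Before: p* = 1 − 0.92/1.35 = 0.3185.
After the change, c = 1.35, e = 1.288, so p* = 1 − 1.288/1.35 = 0.0459.
Δp* = 0.0459 − 0.3185 = -0.2726.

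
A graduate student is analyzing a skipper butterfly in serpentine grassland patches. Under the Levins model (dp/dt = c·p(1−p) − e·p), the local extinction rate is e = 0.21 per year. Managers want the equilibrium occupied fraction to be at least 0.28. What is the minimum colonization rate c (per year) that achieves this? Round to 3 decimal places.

p* = 1 − e/c ≥ 0.28 requires e/c ≤ 0.7200, i.e. c ≥ e/0.7200.
c_min = 0.21/0.7200 = 0.2917.

0.292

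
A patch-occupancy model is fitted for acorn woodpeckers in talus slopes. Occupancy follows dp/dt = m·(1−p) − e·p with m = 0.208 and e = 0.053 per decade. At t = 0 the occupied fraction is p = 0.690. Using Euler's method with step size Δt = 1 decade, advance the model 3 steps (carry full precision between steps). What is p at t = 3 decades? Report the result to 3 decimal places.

Update rule: p ← p + [m·(1−p) − e·p]·Δt with Δt = 1.
t = 1: p = 0.69000 + (+0.02791) = 0.71791
t = 2: p = 0.71791 + (+0.02063) = 0.73854
t = 3: p = 0.73854 + (+0.01524) = 0.75378

0.754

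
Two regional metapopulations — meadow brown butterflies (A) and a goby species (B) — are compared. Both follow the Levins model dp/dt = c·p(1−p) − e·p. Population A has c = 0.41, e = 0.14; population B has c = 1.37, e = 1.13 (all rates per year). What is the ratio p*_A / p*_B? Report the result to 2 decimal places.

3.76

A: p*_A = 1 − 0.14/0.41 = 0.6585.
B: p*_B = 1 − 1.13/1.37 = 0.1752.
p*_A / p*_B = 0.6585/0.1752 = 3.7591.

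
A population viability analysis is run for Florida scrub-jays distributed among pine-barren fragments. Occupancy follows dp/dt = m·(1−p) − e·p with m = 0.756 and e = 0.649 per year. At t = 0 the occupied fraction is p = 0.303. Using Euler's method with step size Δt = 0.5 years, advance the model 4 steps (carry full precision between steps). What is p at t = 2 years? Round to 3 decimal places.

0.536

Update rule: p ← p + [m·(1−p) − e·p]·Δt with Δt = 0.5.
step 1: Δp = +0.16514, p = 0.46814
step 2: Δp = +0.04913, p = 0.51727
step 3: Δp = +0.01462, p = 0.53189
step 4: Δp = +0.00435, p = 0.53624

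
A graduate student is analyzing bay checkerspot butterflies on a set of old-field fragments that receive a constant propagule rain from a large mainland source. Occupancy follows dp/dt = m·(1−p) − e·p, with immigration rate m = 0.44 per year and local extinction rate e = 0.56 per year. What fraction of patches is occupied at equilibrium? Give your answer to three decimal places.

At equilibrium the propagule rain into empty patches balances local extinction: m(1−p*) = e·p*.
p* = m/(m+e) = 0.44/(0.44+0.56) = 0.44/1.0000 = 0.4400.

0.440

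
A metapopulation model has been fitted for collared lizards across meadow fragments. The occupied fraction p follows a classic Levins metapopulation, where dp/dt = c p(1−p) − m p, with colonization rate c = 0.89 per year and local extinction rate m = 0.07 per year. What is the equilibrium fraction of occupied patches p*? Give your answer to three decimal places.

Setting dp/dt = 0 and dividing through by p* gives c·(1−p*) = m.
So p* = 1 − m/c = 1 − 0.07/0.89 = 1 − 0.0787 = 0.9213.

0.921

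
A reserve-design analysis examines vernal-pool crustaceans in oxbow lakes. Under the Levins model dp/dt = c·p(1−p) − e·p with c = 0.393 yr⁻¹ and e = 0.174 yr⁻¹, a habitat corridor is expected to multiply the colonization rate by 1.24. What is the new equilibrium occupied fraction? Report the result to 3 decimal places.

Before: p* = 1 − 0.174/0.393 = 0.5573.
After the change, c = 0.48732, e = 0.174, so p* = 1 − 0.174/0.48732 = 0.6429.

0.643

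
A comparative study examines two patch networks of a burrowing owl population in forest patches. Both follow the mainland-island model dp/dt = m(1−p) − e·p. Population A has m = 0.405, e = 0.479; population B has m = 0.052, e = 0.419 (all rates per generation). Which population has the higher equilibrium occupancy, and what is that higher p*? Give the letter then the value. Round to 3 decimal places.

A: p*_A = m/(m+e) = 0.405/0.8840 = 0.4581.
B: p*_B = 0.052/0.4710 = 0.1104.
A is higher at 0.4581.

A, 0.458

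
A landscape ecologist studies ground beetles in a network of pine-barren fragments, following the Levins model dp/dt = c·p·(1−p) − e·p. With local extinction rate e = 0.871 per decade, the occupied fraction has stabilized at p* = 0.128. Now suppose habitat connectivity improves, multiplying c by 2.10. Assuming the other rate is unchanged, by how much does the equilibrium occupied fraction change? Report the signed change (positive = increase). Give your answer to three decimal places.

Balance c(1−p*) = e gives c = e/(1 − 0.12800) = 0.871/0.87200 = 0.99885.
New p* = 1 − e/c = 1 − 0.87100/2.09759 = 0.58476.
Δp* = 0.58476 − 0.12800 = +0.45676.

0.457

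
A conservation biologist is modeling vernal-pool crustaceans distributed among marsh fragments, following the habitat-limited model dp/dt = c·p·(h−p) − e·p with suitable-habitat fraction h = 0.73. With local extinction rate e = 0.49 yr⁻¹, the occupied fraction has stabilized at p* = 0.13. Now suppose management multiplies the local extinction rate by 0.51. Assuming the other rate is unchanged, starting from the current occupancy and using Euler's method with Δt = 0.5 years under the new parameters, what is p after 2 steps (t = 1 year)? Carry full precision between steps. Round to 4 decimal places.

Balance c(h−p*) = e gives c = e/(0.73 − 0.13000) = 0.49/0.60000 = 0.81667.
Starting from p₀ = 0.13000; update p ← p + (dp/dt)·Δt with the new parameters.
  1  |  dp/dt·Δt = +0.015607  |  p_1 = 0.145606
  2  |  dp/dt·Δt = +0.016552  |  p_2 = 0.162159

0.1622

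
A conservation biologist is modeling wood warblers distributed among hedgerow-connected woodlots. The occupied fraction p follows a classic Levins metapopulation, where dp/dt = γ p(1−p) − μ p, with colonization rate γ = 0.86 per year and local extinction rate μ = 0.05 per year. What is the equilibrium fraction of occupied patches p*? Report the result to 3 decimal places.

0.942

Setting dp/dt = 0 and dividing through by p* gives γ·(1−p*) = μ.
So p* = 1 − μ/γ = 1 − 0.05/0.86 = 1 − 0.0581 = 0.9419.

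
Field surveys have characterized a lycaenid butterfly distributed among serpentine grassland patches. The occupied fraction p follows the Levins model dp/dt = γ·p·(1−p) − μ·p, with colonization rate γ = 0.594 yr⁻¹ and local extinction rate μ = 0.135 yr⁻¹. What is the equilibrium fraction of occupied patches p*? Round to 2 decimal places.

At equilibrium, colonization balances extinction: γ·p*·(1−p*) = μ·p*.
So p* = 1 − μ/γ = 1 − 0.135/0.594 = 1 − 0.2273 = 0.7727.

0.77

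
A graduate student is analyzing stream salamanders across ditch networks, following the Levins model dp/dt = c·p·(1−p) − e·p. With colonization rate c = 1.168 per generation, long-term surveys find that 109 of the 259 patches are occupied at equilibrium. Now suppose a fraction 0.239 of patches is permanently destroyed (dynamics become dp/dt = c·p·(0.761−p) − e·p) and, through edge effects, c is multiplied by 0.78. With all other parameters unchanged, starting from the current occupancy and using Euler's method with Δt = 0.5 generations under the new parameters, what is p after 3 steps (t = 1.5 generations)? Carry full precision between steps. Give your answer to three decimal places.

Observed p* = 109/259 = 0.42085.
Balance c(1−p*) = e gives e = 1.168×(1 − 0.42085) = 0.67645.
Starting from p₀ = 0.42085; update p ← p + (dp/dt)·Δt with the new parameters.
step 1: Δp = -0.07713, p = 0.34372
step 2: Δp = -0.05092, p = 0.29280
step 3: Δp = -0.03658, p = 0.25621

0.256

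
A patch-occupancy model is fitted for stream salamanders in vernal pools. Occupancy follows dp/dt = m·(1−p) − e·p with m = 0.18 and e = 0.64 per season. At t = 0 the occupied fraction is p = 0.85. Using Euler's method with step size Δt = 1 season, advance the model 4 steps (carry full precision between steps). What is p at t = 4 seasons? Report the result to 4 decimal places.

Update rule: p ← p + [m·(1−p) − e·p]·Δt with Δt = 1.
t = 1: p = 0.85000 + (-0.51700) = 0.33300
t = 2: p = 0.33300 + (-0.09306) = 0.23994
t = 3: p = 0.23994 + (-0.01675) = 0.22319
t = 4: p = 0.22319 + (-0.00302) = 0.22017

0.2202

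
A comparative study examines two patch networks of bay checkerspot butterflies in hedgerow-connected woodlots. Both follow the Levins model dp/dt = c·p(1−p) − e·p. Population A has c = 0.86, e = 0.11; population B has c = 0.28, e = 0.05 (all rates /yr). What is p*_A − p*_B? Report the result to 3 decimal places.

0.051

A: p*_A = 1 − 0.11/0.86 = 0.8721.
B: p*_B = 1 − 0.05/0.28 = 0.8214.
p*_A − p*_B = 0.8721 − 0.8214 = 0.0507.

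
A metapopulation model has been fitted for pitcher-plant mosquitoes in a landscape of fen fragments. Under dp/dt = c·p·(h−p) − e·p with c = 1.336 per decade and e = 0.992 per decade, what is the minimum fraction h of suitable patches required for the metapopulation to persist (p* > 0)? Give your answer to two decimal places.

0.74

p* = h − e/c is positive only when h > e/c.
h_min = e/c = 0.992/1.336 = 0.7425.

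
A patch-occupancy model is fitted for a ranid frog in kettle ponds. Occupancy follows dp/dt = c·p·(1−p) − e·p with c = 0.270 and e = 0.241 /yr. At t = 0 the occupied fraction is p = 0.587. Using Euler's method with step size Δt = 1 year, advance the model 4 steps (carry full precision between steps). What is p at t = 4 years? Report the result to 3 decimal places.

0.379

Update rule: p ← p + [c·p·(1−p) − e·p]·Δt with Δt = 1.
  1  |  dp/dt·Δt = -0.076011  |  p_1 = 0.510989
  2  |  dp/dt·Δt = -0.055681  |  p_2 = 0.455308
  3  |  dp/dt·Δt = -0.042769  |  p_3 = 0.412540
  4  |  dp/dt·Δt = -0.033987  |  p_4 = 0.378552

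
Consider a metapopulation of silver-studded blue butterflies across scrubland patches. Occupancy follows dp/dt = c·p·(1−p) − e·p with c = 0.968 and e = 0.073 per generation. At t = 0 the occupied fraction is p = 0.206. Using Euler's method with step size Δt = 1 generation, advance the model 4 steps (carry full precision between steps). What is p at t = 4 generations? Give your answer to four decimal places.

0.8742

Update rule: p ← p + [c·p·(1−p) − e·p]·Δt with Δt = 1.
  1  |  dp/dt·Δt = +0.143292  |  p_1 = 0.349292
  2  |  dp/dt·Δt = +0.194516  |  p_2 = 0.543808
  3  |  dp/dt·Δt = +0.200444  |  p_3 = 0.744252
  4  |  dp/dt·Δt = +0.129920  |  p_4 = 0.874172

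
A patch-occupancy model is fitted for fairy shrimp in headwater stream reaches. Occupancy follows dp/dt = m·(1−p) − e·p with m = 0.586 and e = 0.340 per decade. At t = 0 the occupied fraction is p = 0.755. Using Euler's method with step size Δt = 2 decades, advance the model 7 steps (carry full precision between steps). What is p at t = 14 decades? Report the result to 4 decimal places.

0.5930

Update rule: p ← p + [m·(1−p) − e·p]·Δt with Δt = 2.
p: 0.75500 → 0.52874  (Δp = -0.22626)
p: 0.52874 → 0.72151  (Δp = +0.19277)
p: 0.72151 → 0.55727  (Δp = -0.16424)
p: 0.55727 → 0.69721  (Δp = +0.13994)
p: 0.69721 → 0.57798  (Δp = -0.11922)
p: 0.57798 → 0.67956  (Δp = +0.10158)
p: 0.67956 → 0.59301  (Δp = -0.08655)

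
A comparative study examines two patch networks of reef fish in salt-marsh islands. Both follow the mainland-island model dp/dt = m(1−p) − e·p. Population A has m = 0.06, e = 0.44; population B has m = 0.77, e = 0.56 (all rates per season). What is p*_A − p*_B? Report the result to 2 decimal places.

-0.46

A: p*_A = m/(m+e) = 0.06/0.5000 = 0.1200.
B: p*_B = 0.77/1.3300 = 0.5789.
p*_A − p*_B = 0.1200 − 0.5789 = -0.4589.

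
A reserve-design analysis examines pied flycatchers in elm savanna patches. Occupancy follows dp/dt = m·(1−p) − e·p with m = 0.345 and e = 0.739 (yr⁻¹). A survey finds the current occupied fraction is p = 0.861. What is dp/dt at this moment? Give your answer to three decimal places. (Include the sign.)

-0.588

Colonization term: m·(1−p) = 0.345×0.1390 = 0.04795.
Extinction term: e·p = 0.63628.
dp/dt = 0.04795 − 0.63628 = -0.58832.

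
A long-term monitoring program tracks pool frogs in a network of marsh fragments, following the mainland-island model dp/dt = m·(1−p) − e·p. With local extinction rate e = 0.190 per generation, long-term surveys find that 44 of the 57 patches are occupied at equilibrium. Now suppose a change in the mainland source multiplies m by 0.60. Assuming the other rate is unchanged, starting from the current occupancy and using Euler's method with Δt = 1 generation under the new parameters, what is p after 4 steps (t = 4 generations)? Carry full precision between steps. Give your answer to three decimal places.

0.673

Observed p* = 44/57 = 0.77193.
Balance m(1−p*) = e·p* gives m = e·p*/(1−p*) = 0.190×0.77193/0.22807 = 0.64308.
Starting from p₀ = 0.77193; update p ← p + (dp/dt)·Δt with the new parameters.
p: 0.77193 → 0.71326  (Δp = -0.05867)
p: 0.71326 → 0.68838  (Δp = -0.02488)
p: 0.68838 → 0.67782  (Δp = -0.01055)
p: 0.67782 → 0.67335  (Δp = -0.00448)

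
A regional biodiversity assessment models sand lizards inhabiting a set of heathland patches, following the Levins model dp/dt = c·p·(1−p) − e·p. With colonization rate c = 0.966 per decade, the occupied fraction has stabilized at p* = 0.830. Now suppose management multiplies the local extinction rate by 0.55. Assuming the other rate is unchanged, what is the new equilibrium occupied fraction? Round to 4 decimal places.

0.9065

Balance c(1−p*) = e gives e = 0.966×(1 − 0.83000) = 0.16422.
New p* = 1 − e/c = 1 − 0.09032/0.96600 = 0.90650.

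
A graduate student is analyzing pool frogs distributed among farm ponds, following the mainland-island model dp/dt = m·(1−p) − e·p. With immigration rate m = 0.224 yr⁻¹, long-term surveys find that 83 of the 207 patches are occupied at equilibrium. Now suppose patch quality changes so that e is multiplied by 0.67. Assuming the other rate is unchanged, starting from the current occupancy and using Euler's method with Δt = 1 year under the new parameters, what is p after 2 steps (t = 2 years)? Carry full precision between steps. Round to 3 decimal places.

Observed p* = 83/207 = 0.40097.
Balance m(1−p*) = e·p* gives e = m(1−p*)/p* = 0.224×0.59903/0.40097 = 0.33465.
Starting from p₀ = 0.40097; update p ← p + (dp/dt)·Δt with the new parameters.
t = 1: p = 0.40097 + (+0.04428) = 0.44525
t = 2: p = 0.44525 + (+0.02443) = 0.46968

0.470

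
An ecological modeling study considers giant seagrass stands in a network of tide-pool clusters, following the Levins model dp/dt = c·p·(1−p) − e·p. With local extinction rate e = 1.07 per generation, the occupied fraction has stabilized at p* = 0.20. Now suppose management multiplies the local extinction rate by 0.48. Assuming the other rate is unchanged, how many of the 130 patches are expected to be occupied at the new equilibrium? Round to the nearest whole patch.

Balance c(1−p*) = e gives c = e/(1 − 0.20000) = 1.07/0.80000 = 1.33750.
New p* = 1 − e/c = 1 − 0.51360/1.33750 = 0.61600.
Expected occupied = 130 × 0.61600 = 80.08 ≈ 80.

80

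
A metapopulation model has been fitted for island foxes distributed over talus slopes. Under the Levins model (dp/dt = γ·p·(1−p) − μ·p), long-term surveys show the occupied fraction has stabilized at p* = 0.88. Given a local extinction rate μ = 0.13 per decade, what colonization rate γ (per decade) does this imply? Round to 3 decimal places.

At equilibrium γ(1−p*) = μ, so γ = μ/(1−p*).
γ = 0.13/(1 − 0.88) = 0.13/0.1200 = 1.0833.

1.083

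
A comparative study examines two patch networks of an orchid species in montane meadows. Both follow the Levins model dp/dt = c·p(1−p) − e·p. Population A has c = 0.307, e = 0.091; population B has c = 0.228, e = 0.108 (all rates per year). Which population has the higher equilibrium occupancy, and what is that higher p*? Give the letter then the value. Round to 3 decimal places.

A, 0.704

A: p*_A = 1 − 0.091/0.307 = 0.7036.
B: p*_B = 1 − 0.108/0.228 = 0.5263.
A is higher at 0.7036.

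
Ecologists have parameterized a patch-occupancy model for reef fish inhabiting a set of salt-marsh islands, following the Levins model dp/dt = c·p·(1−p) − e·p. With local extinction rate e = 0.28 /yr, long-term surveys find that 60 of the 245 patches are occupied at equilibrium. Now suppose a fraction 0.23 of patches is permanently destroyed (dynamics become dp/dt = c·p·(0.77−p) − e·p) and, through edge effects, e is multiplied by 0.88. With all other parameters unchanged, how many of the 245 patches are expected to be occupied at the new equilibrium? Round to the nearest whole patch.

Observed p* = 60/245 = 0.24490.
Balance c(1−p*) = e gives c = e/(1 − 0.24490) = 0.28/0.75510 = 0.37081.
New p* = 0.77 − e/c = 0.77 − 0.24640/0.37081 = 0.10551.
Expected occupied = 245 × 0.10551 = 25.85 ≈ 26.

26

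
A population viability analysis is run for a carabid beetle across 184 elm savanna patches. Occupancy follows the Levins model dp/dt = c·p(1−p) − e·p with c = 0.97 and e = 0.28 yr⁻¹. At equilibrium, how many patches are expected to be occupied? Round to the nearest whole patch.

131

p* = 1 − e/c = 1 − 0.28/0.97 = 0.7113.
Expected occupied patches = N × p* = 184 × 0.7113 = 130.89 ≈ 131.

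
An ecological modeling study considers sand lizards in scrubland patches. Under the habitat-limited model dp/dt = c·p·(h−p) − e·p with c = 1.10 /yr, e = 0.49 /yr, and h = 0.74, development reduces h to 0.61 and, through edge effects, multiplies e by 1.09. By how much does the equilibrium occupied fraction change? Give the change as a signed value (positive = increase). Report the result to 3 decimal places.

Before: p* = h − e/c = 0.74 − 0.49/1.10 = 0.74 − 0.4455 = 0.2945.
After: c = 1.1, e = 0.5341, h = 0.61; p* = 0.61 − 0.5341/1.1 = 0.1245.
Δp* = 0.1245 − 0.2945 = -0.1701.

-0.170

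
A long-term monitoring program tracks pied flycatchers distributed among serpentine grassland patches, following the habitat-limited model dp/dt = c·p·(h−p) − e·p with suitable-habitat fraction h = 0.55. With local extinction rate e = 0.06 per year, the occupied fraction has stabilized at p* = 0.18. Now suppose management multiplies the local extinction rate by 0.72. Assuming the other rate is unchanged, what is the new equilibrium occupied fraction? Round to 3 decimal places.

0.284

Balance c(h−p*) = e gives c = e/(0.55 − 0.18000) = 0.06/0.37000 = 0.16216.
New p* = 0.55 − e/c = 0.55 − 0.04320/0.16216 = 0.28360.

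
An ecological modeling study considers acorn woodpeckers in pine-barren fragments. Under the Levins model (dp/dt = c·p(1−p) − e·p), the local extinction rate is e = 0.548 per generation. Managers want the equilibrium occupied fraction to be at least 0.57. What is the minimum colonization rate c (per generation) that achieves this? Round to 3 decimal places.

1.274

p* = 1 − e/c ≥ 0.57 requires e/c ≤ 0.4300, i.e. c ≥ e/0.4300.
c_min = 0.548/0.4300 = 1.2744.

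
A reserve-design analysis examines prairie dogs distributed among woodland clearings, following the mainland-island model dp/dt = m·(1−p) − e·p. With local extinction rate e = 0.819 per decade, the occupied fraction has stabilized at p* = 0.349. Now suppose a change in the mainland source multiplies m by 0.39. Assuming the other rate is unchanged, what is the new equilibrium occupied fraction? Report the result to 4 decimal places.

0.1729

Balance m(1−p*) = e·p* gives m = e·p*/(1−p*) = 0.819×0.34900/0.65100 = 0.43906.
New p* = m/(m+e) = 0.17123/(0.17123+0.81900) = 0.17292.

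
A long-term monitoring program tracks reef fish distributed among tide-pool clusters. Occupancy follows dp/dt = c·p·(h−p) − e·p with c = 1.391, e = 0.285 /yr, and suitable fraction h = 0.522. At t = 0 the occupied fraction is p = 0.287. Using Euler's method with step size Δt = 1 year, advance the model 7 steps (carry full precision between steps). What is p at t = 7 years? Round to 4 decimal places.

0.3165

Update rule: p ← p + [c·p·(h−p) − e·p]·Δt with Δt = 1.
step 1: Δp = +0.01202, p = 0.29902
step 2: Δp = +0.00752, p = 0.30655
step 3: Δp = +0.00451, p = 0.31105
step 4: Δp = +0.00262, p = 0.31367
step 5: Δp = +0.00150, p = 0.31517
step 6: Δp = +0.00085, p = 0.31602
step 7: Δp = +0.00048, p = 0.31650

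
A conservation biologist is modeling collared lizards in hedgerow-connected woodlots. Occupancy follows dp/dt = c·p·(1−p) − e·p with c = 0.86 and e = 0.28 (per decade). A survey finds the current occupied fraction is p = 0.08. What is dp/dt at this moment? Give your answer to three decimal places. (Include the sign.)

Colonization term: c·p·(1−p) = 0.86×0.08×0.9200 = 0.06330.
Extinction term: e·p = 0.02240.
dp/dt = 0.06330 − 0.02240 = 0.04090.

0.041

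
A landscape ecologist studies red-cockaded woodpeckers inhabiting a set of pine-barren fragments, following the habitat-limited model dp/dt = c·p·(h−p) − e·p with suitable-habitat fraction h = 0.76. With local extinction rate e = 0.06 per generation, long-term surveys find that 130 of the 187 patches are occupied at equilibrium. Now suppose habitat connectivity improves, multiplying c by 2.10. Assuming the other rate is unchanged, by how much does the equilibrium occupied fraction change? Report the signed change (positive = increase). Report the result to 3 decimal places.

Observed p* = 130/187 = 0.69519.
Balance c(h−p*) = e gives c = e/(0.76 − 0.69519) = 0.06/0.06481 = 0.92578.
New p* = 0.76 − e/c = 0.76 − 0.06000/1.94414 = 0.72914.
Δp* = 0.72914 − 0.69519 = +0.03395.

0.034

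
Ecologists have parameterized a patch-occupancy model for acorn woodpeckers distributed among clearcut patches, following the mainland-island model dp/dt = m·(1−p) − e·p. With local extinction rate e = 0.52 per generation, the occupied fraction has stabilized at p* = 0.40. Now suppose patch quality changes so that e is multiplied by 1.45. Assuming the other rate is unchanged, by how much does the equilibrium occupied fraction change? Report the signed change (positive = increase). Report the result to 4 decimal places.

Balance m(1−p*) = e·p* gives m = e·p*/(1−p*) = 0.52×0.40000/0.60000 = 0.34667.
New p* = m/(m+e) = 0.34667/(0.34667+0.75400) = 0.31496.
Δp* = 0.31496 − 0.40000 = -0.08504.

-0.0850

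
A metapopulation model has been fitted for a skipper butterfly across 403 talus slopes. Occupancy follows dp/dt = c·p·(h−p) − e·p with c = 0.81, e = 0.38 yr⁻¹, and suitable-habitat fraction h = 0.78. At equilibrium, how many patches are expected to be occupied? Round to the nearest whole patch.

125

p* = h − e/c = 0.78 − 0.4691 = 0.3109.
Expected occupied patches = N × p* = 403 × 0.3109 = 125.28 ≈ 125.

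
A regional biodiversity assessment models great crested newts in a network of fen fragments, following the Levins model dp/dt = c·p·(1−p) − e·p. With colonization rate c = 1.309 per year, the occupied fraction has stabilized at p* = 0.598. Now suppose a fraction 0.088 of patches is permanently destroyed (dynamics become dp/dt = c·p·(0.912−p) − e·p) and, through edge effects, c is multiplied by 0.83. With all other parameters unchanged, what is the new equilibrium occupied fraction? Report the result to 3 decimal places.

0.428

Balance c(1−p*) = e gives e = 1.309×(1 − 0.59800) = 0.52622.
New p* = 0.912 − e/c = 0.912 − 0.52622/1.08647 = 0.42766.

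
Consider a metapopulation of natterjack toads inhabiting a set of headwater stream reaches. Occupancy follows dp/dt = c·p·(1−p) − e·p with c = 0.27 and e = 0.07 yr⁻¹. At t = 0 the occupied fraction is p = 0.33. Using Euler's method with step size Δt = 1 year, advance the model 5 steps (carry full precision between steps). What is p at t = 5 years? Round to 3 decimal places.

Update rule: p ← p + [c·p·(1−p) − e·p]·Δt with Δt = 1.
t = 1: p = 0.33000 + (+0.03660) = 0.36660
t = 2: p = 0.36660 + (+0.03703) = 0.40363
t = 3: p = 0.40363 + (+0.03674) = 0.44037
t = 4: p = 0.44037 + (+0.03571) = 0.47608
t = 5: p = 0.47608 + (+0.03402) = 0.51010

0.510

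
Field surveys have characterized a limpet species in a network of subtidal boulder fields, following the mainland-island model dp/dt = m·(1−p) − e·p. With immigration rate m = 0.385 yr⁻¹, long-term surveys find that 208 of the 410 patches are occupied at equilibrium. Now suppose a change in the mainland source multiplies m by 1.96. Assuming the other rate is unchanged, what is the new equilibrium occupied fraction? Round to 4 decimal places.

0.6687

Observed p* = 208/410 = 0.50732.
Balance m(1−p*) = e·p* gives e = m(1−p*)/p* = 0.385×0.49268/0.50732 = 0.37389.
New p* = m/(m+e) = 0.75460/(0.75460+0.37389) = 0.66868.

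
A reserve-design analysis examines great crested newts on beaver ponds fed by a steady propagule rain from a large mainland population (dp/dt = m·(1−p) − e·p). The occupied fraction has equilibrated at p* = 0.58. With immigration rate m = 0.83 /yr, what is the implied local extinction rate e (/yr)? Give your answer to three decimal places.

0.601

At equilibrium m(1−p*) = e·p*, so e = m(1−p*)/p*.
e = 0.83 × 0.4200 / 0.58 = 0.6010.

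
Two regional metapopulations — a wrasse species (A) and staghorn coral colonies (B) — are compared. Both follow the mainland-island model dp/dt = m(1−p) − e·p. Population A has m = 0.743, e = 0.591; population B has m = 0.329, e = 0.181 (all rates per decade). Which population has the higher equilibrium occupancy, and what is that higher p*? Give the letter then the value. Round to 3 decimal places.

A: p*_A = m/(m+e) = 0.743/1.3340 = 0.5570.
B: p*_B = 0.329/0.5100 = 0.6451.
B is higher at 0.6451.

B, 0.645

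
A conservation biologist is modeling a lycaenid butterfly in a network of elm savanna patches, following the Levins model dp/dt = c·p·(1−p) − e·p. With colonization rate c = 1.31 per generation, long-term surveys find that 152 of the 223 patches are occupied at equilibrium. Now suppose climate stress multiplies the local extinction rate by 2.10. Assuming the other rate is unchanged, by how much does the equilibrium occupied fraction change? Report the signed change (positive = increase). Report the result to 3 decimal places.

Observed p* = 152/223 = 0.68161.
Balance c(1−p*) = e gives e = 1.31×(1 − 0.68161) = 0.41709.
New p* = 1 − e/c = 1 − 0.87589/1.31000 = 0.33138.
Δp* = 0.33138 − 0.68161 = -0.35023.

-0.350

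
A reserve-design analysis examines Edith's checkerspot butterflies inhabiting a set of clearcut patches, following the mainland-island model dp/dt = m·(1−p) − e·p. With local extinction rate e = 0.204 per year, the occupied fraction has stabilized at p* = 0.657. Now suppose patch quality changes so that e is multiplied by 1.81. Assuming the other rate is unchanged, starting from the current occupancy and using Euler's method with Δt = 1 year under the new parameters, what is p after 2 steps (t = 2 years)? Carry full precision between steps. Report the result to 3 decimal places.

Balance m(1−p*) = e·p* gives m = e·p*/(1−p*) = 0.204×0.65700/0.34300 = 0.39075.
Starting from p₀ = 0.65700; update p ← p + (dp/dt)·Δt with the new parameters.
p: 0.65700 → 0.54844  (Δp = -0.10856)
p: 0.54844 → 0.52238  (Δp = -0.02606)

0.522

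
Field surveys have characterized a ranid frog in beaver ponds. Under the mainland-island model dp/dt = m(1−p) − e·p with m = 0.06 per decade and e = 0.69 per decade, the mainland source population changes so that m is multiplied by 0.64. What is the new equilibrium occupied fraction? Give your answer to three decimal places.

0.053

Before: p* = 0.06/(0.06+0.69) = 0.0800.
After: m = 0.0384, e = 0.69; p* = 0.0384/0.7284 = 0.0527.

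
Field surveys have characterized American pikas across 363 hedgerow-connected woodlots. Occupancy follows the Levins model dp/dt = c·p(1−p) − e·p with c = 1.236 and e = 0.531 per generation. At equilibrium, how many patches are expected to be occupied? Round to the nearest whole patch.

207

p* = 1 − e/c = 1 − 0.531/1.236 = 0.5704.
Expected occupied patches = N × p* = 363 × 0.5704 = 207.05 ≈ 207.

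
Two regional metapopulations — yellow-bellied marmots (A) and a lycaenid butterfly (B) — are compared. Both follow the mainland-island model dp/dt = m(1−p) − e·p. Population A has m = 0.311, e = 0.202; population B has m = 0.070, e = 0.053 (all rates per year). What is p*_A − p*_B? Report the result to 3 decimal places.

0.037

A: p*_A = m/(m+e) = 0.311/0.5130 = 0.6062.
B: p*_B = 0.070/0.1230 = 0.5691.
p*_A − p*_B = 0.6062 − 0.5691 = 0.0371.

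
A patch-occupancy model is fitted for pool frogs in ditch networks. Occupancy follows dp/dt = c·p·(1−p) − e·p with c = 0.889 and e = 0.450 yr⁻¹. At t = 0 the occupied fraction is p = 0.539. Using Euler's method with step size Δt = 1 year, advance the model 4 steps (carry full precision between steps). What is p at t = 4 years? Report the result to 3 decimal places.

0.498

Update rule: p ← p + [c·p·(1−p) − e·p]·Δt with Δt = 1.
  1  |  dp/dt·Δt = -0.021652  |  p_1 = 0.517348
  2  |  dp/dt·Δt = -0.010824  |  p_2 = 0.506524
  3  |  dp/dt·Δt = -0.005724  |  p_3 = 0.500800
  4  |  dp/dt·Δt = -0.003111  |  p_4 = 0.497690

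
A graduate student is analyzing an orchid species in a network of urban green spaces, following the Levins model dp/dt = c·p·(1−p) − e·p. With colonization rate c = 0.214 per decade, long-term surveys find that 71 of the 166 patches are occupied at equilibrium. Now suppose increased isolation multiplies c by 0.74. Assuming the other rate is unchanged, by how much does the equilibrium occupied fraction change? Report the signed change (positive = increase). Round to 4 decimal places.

Observed p* = 71/166 = 0.42771.
Balance c(1−p*) = e gives e = 0.214×(1 − 0.42771) = 0.12247.
New p* = 1 − e/c = 1 − 0.12247/0.15836 = 0.22664.
Δp* = 0.22664 − 0.42771 = -0.20107.

-0.2011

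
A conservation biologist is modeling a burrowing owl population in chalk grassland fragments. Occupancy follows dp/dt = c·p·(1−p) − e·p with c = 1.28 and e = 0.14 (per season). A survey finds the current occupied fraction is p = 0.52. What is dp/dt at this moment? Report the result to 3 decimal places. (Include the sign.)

0.247

Colonization term: c·p·(1−p) = 1.28×0.52×0.4800 = 0.31949.
Extinction term: e·p = 0.07280.
dp/dt = 0.31949 − 0.07280 = 0.24669.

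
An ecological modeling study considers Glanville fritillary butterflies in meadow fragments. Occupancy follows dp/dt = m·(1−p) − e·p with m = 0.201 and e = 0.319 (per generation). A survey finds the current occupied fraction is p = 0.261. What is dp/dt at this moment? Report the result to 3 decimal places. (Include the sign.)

0.065

Colonization term: m·(1−p) = 0.201×0.7390 = 0.14854.
Extinction term: e·p = 0.08326.
dp/dt = 0.14854 − 0.08326 = 0.06528.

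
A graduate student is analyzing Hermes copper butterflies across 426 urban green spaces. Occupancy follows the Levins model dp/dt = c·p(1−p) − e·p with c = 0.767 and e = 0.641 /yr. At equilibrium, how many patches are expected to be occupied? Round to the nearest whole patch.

70

p* = 1 − e/c = 1 − 0.641/0.767 = 0.1643.
Expected occupied patches = N × p* = 426 × 0.1643 = 69.98 ≈ 70.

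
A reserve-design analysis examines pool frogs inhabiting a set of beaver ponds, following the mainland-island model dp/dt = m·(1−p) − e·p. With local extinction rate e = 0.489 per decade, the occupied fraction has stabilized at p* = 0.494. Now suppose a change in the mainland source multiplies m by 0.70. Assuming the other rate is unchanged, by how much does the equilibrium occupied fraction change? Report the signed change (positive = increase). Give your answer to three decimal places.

-0.088

Balance m(1−p*) = e·p* gives m = e·p*/(1−p*) = 0.489×0.49400/0.50600 = 0.47740.
New p* = m/(m+e) = 0.33418/(0.33418+0.48900) = 0.40596.
Δp* = 0.40596 − 0.49400 = -0.08804.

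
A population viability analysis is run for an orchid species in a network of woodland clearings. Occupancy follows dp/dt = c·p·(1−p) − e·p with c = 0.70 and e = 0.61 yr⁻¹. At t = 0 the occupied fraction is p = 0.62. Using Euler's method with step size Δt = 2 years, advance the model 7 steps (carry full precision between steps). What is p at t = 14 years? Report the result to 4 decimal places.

0.1421

Update rule: p ← p + [c·p·(1−p) − e·p]·Δt with Δt = 2.
t = 2: p = 0.62000 + (-0.42656) = 0.19344
t = 4: p = 0.19344 + (-0.01757) = 0.17587
t = 6: p = 0.17587 + (-0.01165) = 0.16423
t = 8: p = 0.16423 + (-0.00820) = 0.15603
t = 10: p = 0.15603 + (-0.00600) = 0.15003
t = 12: p = 0.15003 + (-0.00451) = 0.14552
t = 14: p = 0.14552 + (-0.00345) = 0.14207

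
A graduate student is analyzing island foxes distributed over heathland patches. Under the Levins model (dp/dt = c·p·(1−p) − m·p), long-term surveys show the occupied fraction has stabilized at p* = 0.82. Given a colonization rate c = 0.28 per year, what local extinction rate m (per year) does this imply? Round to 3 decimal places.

0.050

At equilibrium c(1−p*) = m.
m = 0.28 × (1 − 0.82) = 0.28 × 0.1800 = 0.0504.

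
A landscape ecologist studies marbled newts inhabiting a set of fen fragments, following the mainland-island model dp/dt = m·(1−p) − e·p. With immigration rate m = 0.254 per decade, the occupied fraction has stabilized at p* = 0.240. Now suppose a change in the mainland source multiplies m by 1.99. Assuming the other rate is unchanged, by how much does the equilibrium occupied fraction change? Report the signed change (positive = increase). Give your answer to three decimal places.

0.146

Balance m(1−p*) = e·p* gives e = m(1−p*)/p* = 0.254×0.76000/0.24000 = 0.80433.
New p* = m/(m+e) = 0.50546/(0.50546+0.80433) = 0.38591.
Δp* = 0.38591 − 0.24000 = +0.14591.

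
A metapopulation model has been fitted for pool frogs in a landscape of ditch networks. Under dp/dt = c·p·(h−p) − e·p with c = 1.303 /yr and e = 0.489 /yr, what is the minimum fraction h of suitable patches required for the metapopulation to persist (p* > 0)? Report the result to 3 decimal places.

p* = h − e/c is positive only when h > e/c.
h_min = e/c = 0.489/1.303 = 0.3753.

0.375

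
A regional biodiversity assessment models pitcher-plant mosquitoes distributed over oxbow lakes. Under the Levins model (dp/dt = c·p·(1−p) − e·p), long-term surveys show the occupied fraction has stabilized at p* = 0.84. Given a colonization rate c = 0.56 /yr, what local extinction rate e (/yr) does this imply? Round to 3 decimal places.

0.090

At equilibrium c(1−p*) = e.
e = 0.56 × (1 − 0.84) = 0.56 × 0.1600 = 0.0896.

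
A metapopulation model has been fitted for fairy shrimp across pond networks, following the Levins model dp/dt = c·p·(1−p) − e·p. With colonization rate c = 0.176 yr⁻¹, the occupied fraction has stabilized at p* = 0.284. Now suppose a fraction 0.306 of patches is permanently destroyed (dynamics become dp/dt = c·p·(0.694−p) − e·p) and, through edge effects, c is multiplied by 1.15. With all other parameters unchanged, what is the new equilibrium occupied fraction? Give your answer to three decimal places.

0.071

Balance c(1−p*) = e gives e = 0.176×(1 − 0.28400) = 0.12602.
New p* = 0.694 − e/c = 0.694 − 0.12602/0.20240 = 0.07137.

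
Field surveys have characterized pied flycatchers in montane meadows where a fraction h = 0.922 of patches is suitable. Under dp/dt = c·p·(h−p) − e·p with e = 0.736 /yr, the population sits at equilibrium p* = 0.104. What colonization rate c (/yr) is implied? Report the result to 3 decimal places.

0.900

At equilibrium c(h−p*) = e, so c = e/(h−p*).
c = 0.736/(0.922 − 0.104) = 0.736/0.8180 = 0.8998.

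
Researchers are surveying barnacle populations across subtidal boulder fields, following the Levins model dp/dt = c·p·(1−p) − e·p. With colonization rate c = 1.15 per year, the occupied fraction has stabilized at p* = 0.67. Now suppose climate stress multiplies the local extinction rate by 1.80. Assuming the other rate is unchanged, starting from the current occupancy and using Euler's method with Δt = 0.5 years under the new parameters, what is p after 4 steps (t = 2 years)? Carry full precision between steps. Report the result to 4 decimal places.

0.4615

Balance c(1−p*) = e gives e = 1.15×(1 − 0.67000) = 0.37950.
Starting from p₀ = 0.67000; update p ← p + (dp/dt)·Δt with the new parameters.
  1  |  dp/dt·Δt = -0.101706  |  p_1 = 0.568294
  2  |  dp/dt·Δt = -0.053033  |  p_2 = 0.515261
  3  |  dp/dt·Δt = -0.032371  |  p_3 = 0.482890
  4  |  dp/dt·Δt = -0.021349  |  p_4 = 0.461541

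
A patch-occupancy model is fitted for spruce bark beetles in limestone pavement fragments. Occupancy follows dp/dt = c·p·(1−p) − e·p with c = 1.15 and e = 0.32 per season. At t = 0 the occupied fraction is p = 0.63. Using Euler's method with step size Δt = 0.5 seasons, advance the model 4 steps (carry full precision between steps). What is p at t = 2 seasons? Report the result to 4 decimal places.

0.7086

Update rule: p ← p + [c·p·(1−p) − e·p]·Δt with Δt = 0.5.
t = 0.5: p = 0.63000 + (+0.03323) = 0.66323
t = 1: p = 0.66323 + (+0.02231) = 0.68554
t = 1.5: p = 0.68554 + (+0.01427) = 0.69981
t = 2: p = 0.69981 + (+0.00882) = 0.70864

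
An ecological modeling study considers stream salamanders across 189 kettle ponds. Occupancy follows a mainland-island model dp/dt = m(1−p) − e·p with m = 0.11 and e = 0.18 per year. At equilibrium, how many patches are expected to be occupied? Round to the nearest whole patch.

p* = m/(m+e) = 0.11/0.2900 = 0.3793.
Expected occupied patches = N × p* = 189 × 0.3793 = 71.69 ≈ 72.

72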